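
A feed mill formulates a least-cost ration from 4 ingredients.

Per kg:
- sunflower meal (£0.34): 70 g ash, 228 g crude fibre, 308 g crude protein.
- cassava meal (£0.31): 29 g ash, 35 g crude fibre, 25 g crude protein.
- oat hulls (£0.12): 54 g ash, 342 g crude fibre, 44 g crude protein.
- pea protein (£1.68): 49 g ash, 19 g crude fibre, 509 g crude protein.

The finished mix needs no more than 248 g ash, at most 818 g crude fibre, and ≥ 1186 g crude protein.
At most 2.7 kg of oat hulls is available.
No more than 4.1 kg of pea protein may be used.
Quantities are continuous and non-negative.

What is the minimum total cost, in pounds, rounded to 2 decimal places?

This is a linear program. Let x1 = kg of sunflower meal, x2 = kg of cassava meal, x3 = kg of oat hulls, x4 = kg of pea protein.
Minimize 0.34x1 + 0.31x2 + 0.12x3 + 1.68x4 s.t.:
  70x1 + 29x2 + 54x3 + 49x4 ≤ 248   (ash)
  228x1 + 35x2 + 342x3 + 19x4 ≤ 818   (crude fibre)
  308x1 + 25x2 + 44x3 + 509x4 ≥ 1186   (crude protein)
  x3 ≤ 2.7
  x4 ≤ 4.1
  x1, x2, x3, x4 ≥ 0.
At the optimum only sunflower meal, pea protein are positive (cassava meal, oat hulls = 0). Binding constraints: ash and crude protein.
That vertex is x1 = 3.317, x4 = 0.3231.
Objective = 0.34·3.317 + 1.68·0.3231 = 1.6706.

£1.67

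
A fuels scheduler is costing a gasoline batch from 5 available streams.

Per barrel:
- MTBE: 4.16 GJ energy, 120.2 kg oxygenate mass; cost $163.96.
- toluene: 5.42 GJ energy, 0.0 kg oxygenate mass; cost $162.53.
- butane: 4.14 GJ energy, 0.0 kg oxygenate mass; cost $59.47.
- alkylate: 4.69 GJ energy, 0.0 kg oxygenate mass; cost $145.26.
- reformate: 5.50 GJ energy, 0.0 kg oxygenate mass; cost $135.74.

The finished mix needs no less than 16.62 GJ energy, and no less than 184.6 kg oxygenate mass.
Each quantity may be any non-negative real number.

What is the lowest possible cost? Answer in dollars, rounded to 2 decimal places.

$398.77

Set it up as a linear program. Let x1 = barrels of MTBE, x2 = barrels of toluene, x3 = barrels of butane, x4 = barrels of alkylate, x5 = barrels of reformate.
Minimise 163.96x1 + 162.53x2 + 59.47x3 + 145.26x4 + 135.74x5 s.t.:
  4.16x1 + 5.42x2 + 4.14x3 + 4.69x4 + 5.5x5 ≥ 16.62   (energy)
  120.2x1 ≥ 184.6   (oxygenate mass)
  x1, x2, x3, x4, x5 ≥ 0.
The minimum-cost mix takes nothing from toluene, alkylate, reformate — only MTBE, butane. The energy and oxygenate mass requirements are met with equality.
Optimal quantities: MTBE = 1.53577 barrels, butane = 2.4713 barrels.
Total cost: 163.96·1.53577 + 59.47·2.4713 = 398.7731.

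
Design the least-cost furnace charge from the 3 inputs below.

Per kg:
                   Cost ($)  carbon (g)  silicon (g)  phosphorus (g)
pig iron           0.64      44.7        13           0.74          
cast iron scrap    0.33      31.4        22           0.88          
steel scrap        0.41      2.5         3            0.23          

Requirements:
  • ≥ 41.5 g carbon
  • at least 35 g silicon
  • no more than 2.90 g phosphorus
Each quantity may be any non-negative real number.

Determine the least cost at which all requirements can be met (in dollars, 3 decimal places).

$0.525

This is a linear program. Let x1 = kg of pig iron, x2 = kg of cast iron scrap, x3 = kg of steel scrap.
Minimise 0.64x1 + 0.33x2 + 0.41x3 with:
  44.7x1 + 31.4x2 + 2.5x3 ≥ 41.5   (carbon)
  13x1 + 22x2 + 3x3 ≥ 35   (silicon)
  0.74x1 + 0.88x2 + 0.23x3 ≤ 2.9   (phosphorus)
  x1, x2, x3 ≥ 0.
At the optimum only cast iron scrap is positive (pig iron, steel scrap = 0). There the silicon constraint is tight.
So cast iron scrap = 1.591 kg.
Cost = 0.33·1.591 = 0.52503.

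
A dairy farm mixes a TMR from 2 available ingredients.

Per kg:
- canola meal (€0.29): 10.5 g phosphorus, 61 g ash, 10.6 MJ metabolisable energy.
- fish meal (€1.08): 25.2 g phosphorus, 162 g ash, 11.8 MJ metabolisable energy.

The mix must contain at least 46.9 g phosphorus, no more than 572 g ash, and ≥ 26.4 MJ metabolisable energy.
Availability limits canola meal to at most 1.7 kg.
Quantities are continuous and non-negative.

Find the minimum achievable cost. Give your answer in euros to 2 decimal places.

€1.74

Set it up as a linear program. Let x1 = kg of canola meal, x2 = kg of fish meal.
Minimise 0.29x1 + 1.08x2 with:
  10.5x1 + 25.2x2 ≥ 46.9   (phosphorus)
  61x1 + 162x2 ≤ 572   (ash)
  10.6x1 + 11.8x2 ≥ 26.4   (metabolisable energy)
  x1 ≤ 1.7
  x1, x2 ≥ 0.
Both inputs are positive at the optimum. The phosphorus and the canola meal cap requirements are met with equality.
Optimal quantities: canola meal = 1.7 kg, fish meal = 1.153 kg.
Hence cost = 0.29·1.7 + 1.08·1.153 = €1.7382.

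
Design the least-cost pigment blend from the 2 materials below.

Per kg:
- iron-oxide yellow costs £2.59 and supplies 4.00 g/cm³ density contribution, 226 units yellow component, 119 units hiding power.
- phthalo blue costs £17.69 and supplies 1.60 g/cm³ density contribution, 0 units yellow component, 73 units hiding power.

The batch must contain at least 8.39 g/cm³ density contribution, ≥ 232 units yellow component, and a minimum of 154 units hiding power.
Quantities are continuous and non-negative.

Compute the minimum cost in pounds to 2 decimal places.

£5.43

Let x1 = kg of iron-oxide yellow, x2 = kg of phthalo blue.
Minimise 2.59x1 + 17.69x2 s.t.:
  4x1 + 1.6x2 ≥ 8.39   (density contribution)
  226x1 ≥ 232   (yellow component)
  119x1 + 73x2 ≥ 154   (hiding power)
  x1, x2 ≥ 0.
At the optimum only iron-oxide yellow is positive (phthalo blue = 0). There the density contribution constraint is tight.
So iron-oxide yellow = 2.098 kg.
Cost = 2.59·2.098 = 5.4338.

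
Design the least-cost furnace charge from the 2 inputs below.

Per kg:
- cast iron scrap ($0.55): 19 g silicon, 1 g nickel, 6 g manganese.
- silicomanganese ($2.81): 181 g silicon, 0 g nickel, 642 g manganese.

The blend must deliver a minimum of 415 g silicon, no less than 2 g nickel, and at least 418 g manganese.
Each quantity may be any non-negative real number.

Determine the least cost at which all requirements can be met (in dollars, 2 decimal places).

Let x1 = kg of cast iron scrap, x2 = kg of silicomanganese.
Minimise 0.55x1 + 2.81x2 subject to:
  19x1 + 181x2 ≥ 415   (silicon)
  1x1 ≥ 2   (nickel)
  6x1 + 642x2 ≥ 418   (manganese)
  x1, x2 ≥ 0.
Both inputs are positive at the optimum. Binding constraints: silicon and nickel.
So cast iron scrap = 2 kg, silicomanganese = 2.083 kg.
Cost = 0.55·2 + 2.81·2.083 = 6.9532.

$6.95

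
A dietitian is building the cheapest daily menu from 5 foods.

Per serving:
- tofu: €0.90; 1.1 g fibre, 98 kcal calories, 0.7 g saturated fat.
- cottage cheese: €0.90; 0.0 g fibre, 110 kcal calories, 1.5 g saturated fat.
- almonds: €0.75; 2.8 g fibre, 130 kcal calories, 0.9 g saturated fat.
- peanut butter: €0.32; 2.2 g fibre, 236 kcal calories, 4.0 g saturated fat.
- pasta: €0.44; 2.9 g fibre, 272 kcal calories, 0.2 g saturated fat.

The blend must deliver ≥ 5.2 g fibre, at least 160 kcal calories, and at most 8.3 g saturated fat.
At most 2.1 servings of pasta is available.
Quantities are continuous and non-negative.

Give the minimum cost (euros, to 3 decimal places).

Let x1 = servings of tofu, x2 = servings of cottage cheese, x3 = servings of almonds, x4 = servings of peanut butter, x5 = servings of pasta.
Minimise 0.9x1 + 0.9x2 + 0.75x3 + 0.32x4 + 0.44x5 with:
  1.1x1 + 2.8x3 + 2.2x4 + 2.9x5 ≥ 5.2   (fibre)
  98x1 + 110x2 + 130x3 + 236x4 + 272x5 ≥ 160   (calories)
  0.7x1 + 1.5x2 + 0.9x3 + 4x4 + 0.2x5 ≤ 8.3   (saturated fat)
  x5 ≤ 2.1
  x1, x2, x3, x4, x5 ≥ 0.
The optimal basis is {peanut butter, pasta}; tofu, cottage cheese, almonds drop out. There the fibre and saturated fat constraints are tight.
Solving gives x4 = 2.064, x5 = 0.2276.
Cost = 0.32·2.064 + 0.44·0.2276 = 0.76062.

€0.761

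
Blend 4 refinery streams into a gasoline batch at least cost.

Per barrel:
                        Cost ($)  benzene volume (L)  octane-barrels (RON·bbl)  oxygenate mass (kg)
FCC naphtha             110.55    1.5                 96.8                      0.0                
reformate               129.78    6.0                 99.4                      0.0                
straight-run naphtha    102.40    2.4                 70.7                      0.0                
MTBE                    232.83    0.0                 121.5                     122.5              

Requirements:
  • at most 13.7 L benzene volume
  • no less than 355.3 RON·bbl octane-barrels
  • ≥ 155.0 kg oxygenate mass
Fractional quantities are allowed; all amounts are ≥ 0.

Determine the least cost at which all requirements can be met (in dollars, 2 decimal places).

$524.80

Let x1 = barrels of FCC naphtha, x2 = barrels of reformate, x3 = barrels of straight-run naphtha, x4 = barrels of MTBE.
Minimise 110.55x1 + 129.78x2 + 102.4x3 + 232.83x4 with:
  1.5x1 + 6x2 + 2.4x3 ≤ 13.7   (benzene volume)
  96.8x1 + 99.4x2 + 70.7x3 + 121.5x4 ≥ 355.3   (octane-barrels)
  122.5x4 ≥ 155   (oxygenate mass)
  x1, x2, x3, x4 ≥ 0.
At the optimum only FCC naphtha, MTBE are positive (reformate, straight-run naphtha = 0). The octane-barrels and oxygenate mass requirements are met with equality.
So FCC naphtha = 2.0823 barrels, MTBE = 1.2653 barrels.
Cost = 110.55·2.0823 + 232.83·1.2653 = 524.7981.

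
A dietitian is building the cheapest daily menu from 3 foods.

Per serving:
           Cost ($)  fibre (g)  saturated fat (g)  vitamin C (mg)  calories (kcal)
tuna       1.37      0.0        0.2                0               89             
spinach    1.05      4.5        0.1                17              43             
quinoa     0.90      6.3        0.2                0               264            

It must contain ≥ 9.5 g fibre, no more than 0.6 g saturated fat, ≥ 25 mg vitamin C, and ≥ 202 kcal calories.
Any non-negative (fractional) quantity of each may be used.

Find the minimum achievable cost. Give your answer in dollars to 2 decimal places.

$2.02

Treat it as an LP. Let x1 = servings of tuna, x2 = servings of spinach, x3 = servings of quinoa.
min 1.37x1 + 1.05x2 + 0.9x3 s.t.:
  4.5x2 + 6.3x3 ≥ 9.5   (fibre)
  0.2x1 + 0.1x2 + 0.2x3 ≤ 0.6   (saturated fat)
  17x2 ≥ 25   (vitamin C)
  89x1 + 43x2 + 264x3 ≥ 202   (calories)
  x1, x2, x3 ≥ 0.
The cheapest feasible vertex uses only spinach, quinoa; tuna is not used. The vitamin C and calories requirements are met with equality.
Optimal quantities: spinach = 1.471 servings, quinoa = 0.5256 servings.
Cost = 1.05·1.471 + 0.9·0.5256 = 2.0176.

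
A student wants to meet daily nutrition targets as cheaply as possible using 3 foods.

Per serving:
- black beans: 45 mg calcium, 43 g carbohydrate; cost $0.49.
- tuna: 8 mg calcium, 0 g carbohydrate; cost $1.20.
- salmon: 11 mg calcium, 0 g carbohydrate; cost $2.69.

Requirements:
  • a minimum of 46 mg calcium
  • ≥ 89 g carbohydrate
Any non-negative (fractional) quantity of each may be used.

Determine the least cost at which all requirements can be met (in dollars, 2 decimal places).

$1.01

Let x1 = servings of black beans, x2 = servings of tuna, x3 = servings of salmon.
Minimise 0.49x1 + 1.2x2 + 2.69x3 s.t.:
  45x1 + 8x2 + 11x3 ≥ 46   (calcium)
  43x1 ≥ 89   (carbohydrate)
  x1, x2, x3 ≥ 0.
At the optimum only black beans is positive (tuna, salmon = 0). Binding constraint: carbohydrate.
That vertex is x1 = 2.07.
Cost = 0.49·2.07 = 1.0143.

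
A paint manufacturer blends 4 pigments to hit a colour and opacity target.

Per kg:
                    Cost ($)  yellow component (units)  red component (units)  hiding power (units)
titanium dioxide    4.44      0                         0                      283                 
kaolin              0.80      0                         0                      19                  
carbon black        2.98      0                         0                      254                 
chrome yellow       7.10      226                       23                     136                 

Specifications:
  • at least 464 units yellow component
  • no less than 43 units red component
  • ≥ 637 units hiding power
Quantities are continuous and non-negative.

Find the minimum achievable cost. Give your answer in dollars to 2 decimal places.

This is a linear program. Let x1 = kg of titanium dioxide, x2 = kg of kaolin, x3 = kg of carbon black, x4 = kg of chrome yellow.
min 4.44x1 + 0.8x2 + 2.98x3 + 7.1x4 subject to:
  226x4 ≥ 464   (yellow component)
  23x4 ≥ 43   (red component)
  283x1 + 19x2 + 254x3 + 136x4 ≥ 637   (hiding power)
  x1, x2, x3, x4 ≥ 0.
The optimal basis is {carbon black, chrome yellow}; titanium dioxide, kaolin drop out. Binding constraints: yellow component and hiding power.
Optimal quantities: carbon black = 1.4086 kg, chrome yellow = 2.0531 kg.
Objective = 2.98·1.4086 + 7.1·2.0531 = 18.7746.

$18.77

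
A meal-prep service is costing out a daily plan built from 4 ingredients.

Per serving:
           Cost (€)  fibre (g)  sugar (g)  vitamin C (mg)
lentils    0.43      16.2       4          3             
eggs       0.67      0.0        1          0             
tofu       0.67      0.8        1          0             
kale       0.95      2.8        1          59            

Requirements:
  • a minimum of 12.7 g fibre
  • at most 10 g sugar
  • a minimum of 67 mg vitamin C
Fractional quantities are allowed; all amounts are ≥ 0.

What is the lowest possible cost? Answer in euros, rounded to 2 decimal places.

€1.31

Let x1 = servings of lentils, x2 = servings of eggs, x3 = servings of tofu, x4 = servings of kale.
Minimise 0.43x1 + 0.67x2 + 0.67x3 + 0.95x4 with:
  16.2x1 + 0.8x3 + 2.8x4 ≥ 12.7   (fibre)
  4x1 + 1x2 + 1x3 + 1x4 ≤ 10   (sugar)
  3x1 + 59x4 ≥ 67   (vitamin C)
  x1, x2, x3, x4 ≥ 0.
The minimum-cost mix takes nothing from eggs, tofu — only lentils, kale. Binding constraints: fibre and vitamin C.
That vertex is x1 = 0.59289, x4 = 1.1054.
Hence cost = 0.43·0.59289 + 0.95·1.1054 = €1.3051.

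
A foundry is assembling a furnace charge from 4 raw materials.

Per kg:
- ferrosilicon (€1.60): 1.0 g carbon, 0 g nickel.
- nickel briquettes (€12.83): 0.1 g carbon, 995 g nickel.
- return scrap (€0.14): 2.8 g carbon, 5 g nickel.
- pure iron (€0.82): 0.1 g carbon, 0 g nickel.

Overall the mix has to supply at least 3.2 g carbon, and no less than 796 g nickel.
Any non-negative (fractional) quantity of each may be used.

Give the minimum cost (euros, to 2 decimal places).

€10.35

Let x1 = kg of ferrosilicon, x2 = kg of nickel briquettes, x3 = kg of return scrap, x4 = kg of pure iron.
Minimize 1.6x1 + 12.83x2 + 0.14x3 + 0.82x4 s.t.:
  1x1 + 0.1x2 + 2.8x3 + 0.1x4 ≥ 3.2   (carbon)
  995x2 + 5x3 ≥ 796   (nickel)
  x1, x2, x3, x4 ≥ 0.
At the optimum only nickel briquettes, return scrap are positive (ferrosilicon, pure iron = 0). There the carbon and nickel constraints are tight.
Optimal quantities: nickel briquettes = 0.7944 kg, return scrap = 1.114 kg.
Objective = 12.83·0.7944 + 0.14·1.114 = 10.3481.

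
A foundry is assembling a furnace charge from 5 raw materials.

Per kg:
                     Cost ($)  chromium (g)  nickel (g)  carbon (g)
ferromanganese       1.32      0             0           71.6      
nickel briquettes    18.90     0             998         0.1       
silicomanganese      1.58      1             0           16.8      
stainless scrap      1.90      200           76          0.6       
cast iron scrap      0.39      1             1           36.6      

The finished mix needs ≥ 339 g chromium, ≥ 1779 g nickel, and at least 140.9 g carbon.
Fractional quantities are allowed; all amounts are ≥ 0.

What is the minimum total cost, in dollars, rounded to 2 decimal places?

$35.88

Treat it as an LP. Let x1 = kg of ferromanganese, x2 = kg of nickel briquettes, x3 = kg of silicomanganese, x4 = kg of stainless scrap, x5 = kg of cast iron scrap.
Minimise 1.32x1 + 18.9x2 + 1.58x3 + 1.9x4 + 0.39x5 with:
  1x3 + 200x4 + 1x5 ≥ 339   (chromium)
  998x2 + 76x4 + 1x5 ≥ 1779   (nickel)
  71.6x1 + 0.1x2 + 16.8x3 + 0.6x4 + 36.6x5 ≥ 140.9   (carbon)
  x1, x2, x3, x4, x5 ≥ 0.
The cheapest feasible vertex uses only nickel briquettes, stainless scrap, cast iron scrap; ferromanganese, silicomanganese are not used. Binding constraints: chromium, nickel, carbon.
So nickel briquettes = 1.651 kg, stainless scrap = 1.676 kg, cast iron scrap = 3.818 kg.
Hence cost = 18.9·1.651 + 1.9·1.676 + 0.39·3.818 = $35.8773.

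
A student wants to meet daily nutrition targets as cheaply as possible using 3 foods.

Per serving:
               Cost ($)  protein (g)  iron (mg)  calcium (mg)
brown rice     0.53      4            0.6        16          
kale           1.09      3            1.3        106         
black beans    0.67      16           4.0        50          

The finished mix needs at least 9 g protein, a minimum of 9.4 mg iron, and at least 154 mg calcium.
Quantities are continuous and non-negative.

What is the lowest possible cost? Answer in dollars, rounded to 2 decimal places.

$1.93

Let x1 = servings of brown rice, x2 = servings of kale, x3 = servings of black beans.
min 0.53x1 + 1.09x2 + 0.67x3 subject to:
  4x1 + 3x2 + 16x3 ≥ 9   (protein)
  0.6x1 + 1.3x2 + 4x3 ≥ 9.4   (iron)
  16x1 + 106x2 + 50x3 ≥ 154   (calcium)
  x1, x2, x3 ≥ 0.
The cheapest feasible vertex uses only kale, black beans; brown rice is not used. Binding constraints: iron and calcium.
Solving gives x2 = 0.4067, x3 = 2.218.
Objective = 1.09·0.4067 + 0.67·2.218 = 1.9294.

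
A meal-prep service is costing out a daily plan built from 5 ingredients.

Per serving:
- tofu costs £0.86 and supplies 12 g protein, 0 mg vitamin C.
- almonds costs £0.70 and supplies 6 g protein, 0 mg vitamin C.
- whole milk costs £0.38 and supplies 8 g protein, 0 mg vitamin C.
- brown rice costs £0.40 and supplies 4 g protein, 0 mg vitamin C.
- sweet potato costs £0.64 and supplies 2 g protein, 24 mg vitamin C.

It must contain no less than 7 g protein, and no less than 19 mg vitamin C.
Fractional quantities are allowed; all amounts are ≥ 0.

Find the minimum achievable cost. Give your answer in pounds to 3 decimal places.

£0.764

Treat it as an LP. Let x1 = servings of tofu, x2 = servings of almonds, x3 = servings of whole milk, x4 = servings of brown rice, x5 = servings of sweet potato.
min 0.86x1 + 0.7x2 + 0.38x3 + 0.4x4 + 0.64x5 with:
  12x1 + 6x2 + 8x3 + 4x4 + 2x5 ≥ 7   (protein)
  24x5 ≥ 19   (vitamin C)
  x1, x2, x3, x4, x5 ≥ 0.
The minimum-cost mix takes nothing from tofu, almonds, brown rice — only whole milk, sweet potato. Binding constraints: protein and vitamin C.
That vertex is x3 = 0.6771, x5 = 0.7917.
Hence cost = 0.38·0.6771 + 0.64·0.7917 = £0.76399.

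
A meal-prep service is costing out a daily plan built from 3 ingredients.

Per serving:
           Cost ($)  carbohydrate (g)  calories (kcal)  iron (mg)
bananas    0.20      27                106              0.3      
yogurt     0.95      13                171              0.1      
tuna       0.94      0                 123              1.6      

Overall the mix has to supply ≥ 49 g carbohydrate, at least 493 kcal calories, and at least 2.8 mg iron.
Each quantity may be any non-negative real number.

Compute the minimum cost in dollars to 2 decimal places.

$1.72

Set it up as a linear program. Let x1 = servings of bananas, x2 = servings of yogurt, x3 = servings of tuna.
Minimize 0.2x1 + 0.95x2 + 0.94x3 with:
  27x1 + 13x2 ≥ 49   (carbohydrate)
  106x1 + 171x2 + 123x3 ≥ 493   (calories)
  0.3x1 + 0.1x2 + 1.6x3 ≥ 2.8   (iron)
  x1, x2, x3 ≥ 0.
The optimal basis is {bananas, tuna}; yogurt drops out. There the calories and iron constraints are tight.
Solving gives x1 = 3.349, x3 = 1.122.
Cost = 0.2·3.349 + 0.94·1.122 = 1.7245.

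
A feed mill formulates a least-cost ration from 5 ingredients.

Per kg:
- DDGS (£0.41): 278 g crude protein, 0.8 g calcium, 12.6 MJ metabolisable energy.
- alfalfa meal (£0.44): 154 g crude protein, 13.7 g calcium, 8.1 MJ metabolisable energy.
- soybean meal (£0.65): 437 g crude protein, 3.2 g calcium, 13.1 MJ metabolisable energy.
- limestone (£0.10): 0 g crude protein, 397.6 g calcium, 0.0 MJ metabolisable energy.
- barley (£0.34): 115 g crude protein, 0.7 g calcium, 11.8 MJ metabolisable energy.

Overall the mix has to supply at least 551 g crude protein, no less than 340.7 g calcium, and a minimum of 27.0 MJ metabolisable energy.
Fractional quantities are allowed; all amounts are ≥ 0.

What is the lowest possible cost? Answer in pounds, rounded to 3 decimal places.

Let x1 = kg of DDGS, x2 = kg of alfalfa meal, x3 = kg of soybean meal, x4 = kg of limestone, x5 = kg of barley.
Minimise 0.41x1 + 0.44x2 + 0.65x3 + 0.1x4 + 0.34x5 with:
  278x1 + 154x2 + 437x3 + 115x5 ≥ 551   (crude protein)
  0.8x1 + 13.7x2 + 3.2x3 + 397.6x4 + 0.7x5 ≥ 340.7   (calcium)
  12.6x1 + 8.1x2 + 13.1x3 + 11.8x5 ≥ 27   (metabolisable energy)
  x1, x2, x3, x4, x5 ≥ 0.
The minimum-cost mix takes nothing from alfalfa meal, soybean meal — only DDGS, limestone, barley. Binding constraints: crude protein, calcium, metabolisable energy.
So DDGS = 1.855 kg, limestone = 0.8526 kg, barley = 0.3076 kg.
Cost = 0.41·1.855 + 0.1·0.8526 + 0.34·0.3076 = 0.95039.

£0.950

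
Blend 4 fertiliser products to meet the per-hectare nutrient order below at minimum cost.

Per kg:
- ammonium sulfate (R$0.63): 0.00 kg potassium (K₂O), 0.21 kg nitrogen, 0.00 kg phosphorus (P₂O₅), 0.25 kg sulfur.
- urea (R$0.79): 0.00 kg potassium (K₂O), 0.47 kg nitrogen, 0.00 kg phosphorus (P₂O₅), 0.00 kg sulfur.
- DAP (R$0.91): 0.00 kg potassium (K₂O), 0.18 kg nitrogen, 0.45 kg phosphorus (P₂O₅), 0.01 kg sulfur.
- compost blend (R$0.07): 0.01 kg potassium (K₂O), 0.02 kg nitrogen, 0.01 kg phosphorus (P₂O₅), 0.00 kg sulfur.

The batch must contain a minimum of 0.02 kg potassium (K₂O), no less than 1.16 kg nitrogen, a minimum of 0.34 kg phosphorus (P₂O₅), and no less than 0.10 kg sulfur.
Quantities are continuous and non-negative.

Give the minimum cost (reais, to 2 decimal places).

R$2.56

This is a linear program. Let x1 = kg of ammonium sulfate, x2 = kg of urea, x3 = kg of DAP, x4 = kg of compost blend.
Minimize 0.63x1 + 0.79x2 + 0.91x3 + 0.07x4 subject to:
  0.01x4 ≥ 0.02   (potassium (K₂O))
  0.21x1 + 0.47x2 + 0.18x3 + 0.02x4 ≥ 1.16   (nitrogen)
  0.45x3 + 0.01x4 ≥ 0.34   (phosphorus (P₂O₅))
  0.25x1 + 0.01x3 ≥ 0.1   (sulfur)
  x1, x2, x3, x4 ≥ 0.
All 4 inputs are positive at the optimum. Binding constraints: potassium (K₂O), nitrogen, phosphorus (P₂O₅), sulfur.
That vertex is x1 = 0.3716, x2 = 1.945, x3 = 0.7111, x4 = 2.
Hence cost = 0.63·0.3716 + 0.79·1.945 + 0.91·0.7111 + 0.07·2 = R$2.5578.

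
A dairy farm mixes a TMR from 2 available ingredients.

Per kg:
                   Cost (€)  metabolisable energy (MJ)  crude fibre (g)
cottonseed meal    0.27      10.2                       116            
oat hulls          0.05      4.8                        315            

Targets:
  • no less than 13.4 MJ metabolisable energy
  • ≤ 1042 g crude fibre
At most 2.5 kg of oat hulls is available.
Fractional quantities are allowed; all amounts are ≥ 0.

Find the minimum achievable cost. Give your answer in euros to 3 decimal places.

Let x1 = kg of cottonseed meal, x2 = kg of oat hulls.
Minimise 0.27x1 + 0.05x2 with:
  10.2x1 + 4.8x2 ≥ 13.4   (metabolisable energy)
  116x1 + 315x2 ≤ 1042   (crude fibre)
  x2 ≤ 2.5
  x1, x2 ≥ 0.
Both inputs are positive at the optimum. There the metabolisable energy and the oat hulls cap constraints are tight.
Solving gives x1 = 0.1373, x2 = 2.5.
Total cost: 0.27·0.1373 + 0.05·2.5 = 0.16207.

€0.162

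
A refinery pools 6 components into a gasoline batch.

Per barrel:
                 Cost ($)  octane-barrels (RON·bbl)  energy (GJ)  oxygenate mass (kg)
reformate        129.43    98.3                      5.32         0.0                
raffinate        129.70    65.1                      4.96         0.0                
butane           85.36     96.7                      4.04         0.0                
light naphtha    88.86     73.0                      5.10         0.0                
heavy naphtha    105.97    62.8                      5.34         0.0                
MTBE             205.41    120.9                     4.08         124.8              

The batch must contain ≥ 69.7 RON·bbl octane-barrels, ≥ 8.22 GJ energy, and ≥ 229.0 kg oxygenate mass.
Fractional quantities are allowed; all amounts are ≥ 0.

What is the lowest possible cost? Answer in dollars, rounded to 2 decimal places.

Let x1 = barrels of reformate, x2 = barrels of raffinate, x3 = barrels of butane, x4 = barrels of light naphtha, x5 = barrels of heavy naphtha, x6 = barrels of MTBE.
Minimize 129.43x1 + 129.7x2 + 85.36x3 + 88.86x4 + 105.97x5 + 205.41x6 with:
  98.3x1 + 65.1x2 + 96.7x3 + 73x4 + 62.8x5 + 120.9x6 ≥ 69.7   (octane-barrels)
  5.32x1 + 4.96x2 + 4.04x3 + 5.1x4 + 5.34x5 + 4.08x6 ≥ 8.22   (energy)
  124.8x6 ≥ 229   (oxygenate mass)
  x1, x2, x3, x4, x5, x6 ≥ 0.
The cheapest feasible vertex uses only light naphtha, MTBE; reformate, raffinate, butane, heavy naphtha are not used. Binding constraints: energy and oxygenate mass.
Solving gives x4 = 0.14382, x6 = 1.8349.
Hence cost = 88.86·0.14382 + 205.41·1.8349 = $389.6867.

$389.69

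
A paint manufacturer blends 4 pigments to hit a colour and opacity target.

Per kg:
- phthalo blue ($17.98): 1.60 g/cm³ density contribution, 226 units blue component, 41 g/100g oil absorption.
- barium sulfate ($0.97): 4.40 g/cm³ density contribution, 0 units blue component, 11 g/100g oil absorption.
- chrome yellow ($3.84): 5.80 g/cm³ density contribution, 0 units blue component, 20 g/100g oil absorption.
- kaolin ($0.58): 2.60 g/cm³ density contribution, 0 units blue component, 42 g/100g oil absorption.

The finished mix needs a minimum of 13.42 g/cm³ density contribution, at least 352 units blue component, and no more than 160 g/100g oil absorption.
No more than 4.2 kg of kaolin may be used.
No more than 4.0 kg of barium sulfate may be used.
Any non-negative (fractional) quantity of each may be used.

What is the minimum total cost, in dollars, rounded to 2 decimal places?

This is a linear program. Let x1 = kg of phthalo blue, x2 = kg of barium sulfate, x3 = kg of chrome yellow, x4 = kg of kaolin.
Minimise 17.98x1 + 0.97x2 + 3.84x3 + 0.58x4 s.t.:
  1.6x1 + 4.4x2 + 5.8x3 + 2.6x4 ≥ 13.42   (density contribution)
  226x1 ≥ 352   (blue component)
  41x1 + 11x2 + 20x3 + 42x4 ≤ 160   (oil absorption)
  x4 ≤ 4.2
  x2 ≤ 4
  x1, x2, x3, x4 ≥ 0.
The optimal basis is {phthalo blue, barium sulfate}; chrome yellow, kaolin drop out. The density contribution and blue component requirements are met with equality.
So phthalo blue = 1.5575 kg, barium sulfate = 2.4836 kg.
Hence cost = 17.98·1.5575 + 0.97·2.4836 = $30.4129.

$30.41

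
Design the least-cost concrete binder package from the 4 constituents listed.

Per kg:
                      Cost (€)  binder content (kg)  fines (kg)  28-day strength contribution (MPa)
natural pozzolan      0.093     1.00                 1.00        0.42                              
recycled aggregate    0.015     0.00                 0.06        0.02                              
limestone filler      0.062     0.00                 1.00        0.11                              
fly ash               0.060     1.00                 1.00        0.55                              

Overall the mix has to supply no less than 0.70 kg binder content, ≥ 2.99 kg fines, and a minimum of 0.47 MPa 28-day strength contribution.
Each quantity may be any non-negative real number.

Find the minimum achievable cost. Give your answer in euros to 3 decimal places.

€0.179

Treat it as an LP. Let x1 = kg of natural pozzolan, x2 = kg of recycled aggregate, x3 = kg of limestone filler, x4 = kg of fly ash.
Minimise 0.093x1 + 0.015x2 + 0.062x3 + 0.06x4 with:
  1x1 + 1x4 ≥ 0.7   (binder content)
  1x1 + 0.06x2 + 1x3 + 1x4 ≥ 2.99   (fines)
  0.42x1 + 0.02x2 + 0.11x3 + 0.55x4 ≥ 0.47   (28-day strength contribution)
  x1, x2, x3, x4 ≥ 0.
At the optimum only fly ash is positive (natural pozzolan, recycled aggregate, limestone filler = 0). Binding constraint: fines.
Solving gives x4 = 2.99.
Cost = 0.06·2.99 = 0.17940.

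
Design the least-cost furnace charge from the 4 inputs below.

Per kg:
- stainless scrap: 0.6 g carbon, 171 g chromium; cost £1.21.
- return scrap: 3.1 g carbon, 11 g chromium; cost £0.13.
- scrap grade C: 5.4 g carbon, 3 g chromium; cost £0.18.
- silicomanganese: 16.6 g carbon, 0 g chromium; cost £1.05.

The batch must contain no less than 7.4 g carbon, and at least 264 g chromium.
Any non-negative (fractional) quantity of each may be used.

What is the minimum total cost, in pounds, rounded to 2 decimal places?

Set it up as a linear program. Let x1 = kg of stainless scrap, x2 = kg of return scrap, x3 = kg of scrap grade C, x4 = kg of silicomanganese.
min 1.21x1 + 0.13x2 + 0.18x3 + 1.05x4 subject to:
  0.6x1 + 3.1x2 + 5.4x3 + 16.6x4 ≥ 7.4   (carbon)
  171x1 + 11x2 + 3x3 ≥ 264   (chromium)
  x1, x2, x3, x4 ≥ 0.
The cheapest feasible vertex uses only stainless scrap, return scrap; scrap grade C, silicomanganese are not used. The carbon and chromium requirements are met with equality.
That vertex is x1 = 1.408, x2 = 2.115.
Hence cost = 1.21·1.408 + 0.13·2.115 = £1.9786.

£1.98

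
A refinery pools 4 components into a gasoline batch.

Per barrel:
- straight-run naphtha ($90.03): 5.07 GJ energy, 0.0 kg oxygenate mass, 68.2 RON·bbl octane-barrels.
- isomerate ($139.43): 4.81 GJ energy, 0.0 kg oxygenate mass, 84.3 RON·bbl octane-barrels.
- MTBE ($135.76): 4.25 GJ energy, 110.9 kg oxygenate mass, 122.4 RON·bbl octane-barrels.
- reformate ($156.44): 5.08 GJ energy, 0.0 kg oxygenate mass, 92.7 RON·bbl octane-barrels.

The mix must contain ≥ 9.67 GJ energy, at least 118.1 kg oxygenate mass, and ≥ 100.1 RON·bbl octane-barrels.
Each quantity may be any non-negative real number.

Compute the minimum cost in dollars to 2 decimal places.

$235.92

Treat it as an LP. Let x1 = barrels of straight-run naphtha, x2 = barrels of isomerate, x3 = barrels of MTBE, x4 = barrels of reformate.
Minimize 90.03x1 + 139.43x2 + 135.76x3 + 156.44x4 subject to:
  5.07x1 + 4.81x2 + 4.25x3 + 5.08x4 ≥ 9.67   (energy)
  110.9x3 ≥ 118.1   (oxygenate mass)
  68.2x1 + 84.3x2 + 122.4x3 + 92.7x4 ≥ 100.1   (octane-barrels)
  x1, x2, x3, x4 ≥ 0.
The optimal basis is {straight-run naphtha, MTBE}; isomerate, reformate drop out. Binding constraints: energy and oxygenate mass.
Solving gives x1 = 1.0146, x3 = 1.0649.
Total cost: 90.03·1.0146 + 135.76·1.0649 = 235.9153.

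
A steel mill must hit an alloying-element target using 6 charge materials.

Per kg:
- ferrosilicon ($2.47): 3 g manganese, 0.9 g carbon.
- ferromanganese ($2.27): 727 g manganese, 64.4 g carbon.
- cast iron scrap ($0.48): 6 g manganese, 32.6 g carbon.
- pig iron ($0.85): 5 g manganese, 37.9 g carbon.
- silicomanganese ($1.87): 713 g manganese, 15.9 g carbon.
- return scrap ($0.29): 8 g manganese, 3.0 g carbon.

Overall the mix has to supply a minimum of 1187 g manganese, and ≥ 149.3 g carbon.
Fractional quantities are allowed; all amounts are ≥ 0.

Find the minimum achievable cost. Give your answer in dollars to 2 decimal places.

Let x1 = kg of ferrosilicon, x2 = kg of ferromanganese, x3 = kg of cast iron scrap, x4 = kg of pig iron, x5 = kg of silicomanganese, x6 = kg of return scrap.
Minimize 2.47x1 + 2.27x2 + 0.48x3 + 0.85x4 + 1.87x5 + 0.29x6 s.t.:
  3x1 + 727x2 + 6x3 + 5x4 + 713x5 + 8x6 ≥ 1187   (manganese)
  0.9x1 + 64.4x2 + 32.6x3 + 37.9x4 + 15.9x5 + 3x6 ≥ 149.3   (carbon)
  x1, x2, x3, x4, x5, x6 ≥ 0.
The minimum-cost mix takes nothing from ferrosilicon, pig iron, silicomanganese, return scrap — only ferromanganese, cast iron scrap. Binding constraints: manganese and carbon.
So ferromanganese = 1.621 kg, cast iron scrap = 1.377 kg.
Objective = 2.27·1.621 + 0.48·1.377 = 4.3406.

$4.34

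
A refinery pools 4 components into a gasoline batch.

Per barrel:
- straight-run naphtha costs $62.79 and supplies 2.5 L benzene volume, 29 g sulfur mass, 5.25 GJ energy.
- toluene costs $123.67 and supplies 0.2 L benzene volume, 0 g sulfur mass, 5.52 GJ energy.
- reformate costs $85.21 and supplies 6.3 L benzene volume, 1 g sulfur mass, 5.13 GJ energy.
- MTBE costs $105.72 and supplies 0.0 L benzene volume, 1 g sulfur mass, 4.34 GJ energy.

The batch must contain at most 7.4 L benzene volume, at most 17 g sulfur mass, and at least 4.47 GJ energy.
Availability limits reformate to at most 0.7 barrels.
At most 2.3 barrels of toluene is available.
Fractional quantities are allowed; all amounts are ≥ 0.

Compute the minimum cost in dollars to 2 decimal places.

$60.17

Let x1 = barrels of straight-run naphtha, x2 = barrels of toluene, x3 = barrels of reformate, x4 = barrels of MTBE.
Minimise 62.79x1 + 123.67x2 + 85.21x3 + 105.72x4 subject to:
  2.5x1 + 0.2x2 + 6.3x3 ≤ 7.4   (benzene volume)
  29x1 + 1x3 + 1x4 ≤ 17   (sulfur mass)
  5.25x1 + 5.52x2 + 5.13x3 + 4.34x4 ≥ 4.47   (energy)
  x3 ≤ 0.7
  x2 ≤ 2.3
  x1, x2, x3, x4 ≥ 0.
The cheapest feasible vertex uses only straight-run naphtha, reformate; toluene, MTBE are not used. There the sulfur mass and energy constraints are tight.
So straight-run naphtha = 0.57651 barrels, reformate = 0.28135 barrels.
Cost = 62.79·0.57651 + 85.21·0.28135 = 60.1729.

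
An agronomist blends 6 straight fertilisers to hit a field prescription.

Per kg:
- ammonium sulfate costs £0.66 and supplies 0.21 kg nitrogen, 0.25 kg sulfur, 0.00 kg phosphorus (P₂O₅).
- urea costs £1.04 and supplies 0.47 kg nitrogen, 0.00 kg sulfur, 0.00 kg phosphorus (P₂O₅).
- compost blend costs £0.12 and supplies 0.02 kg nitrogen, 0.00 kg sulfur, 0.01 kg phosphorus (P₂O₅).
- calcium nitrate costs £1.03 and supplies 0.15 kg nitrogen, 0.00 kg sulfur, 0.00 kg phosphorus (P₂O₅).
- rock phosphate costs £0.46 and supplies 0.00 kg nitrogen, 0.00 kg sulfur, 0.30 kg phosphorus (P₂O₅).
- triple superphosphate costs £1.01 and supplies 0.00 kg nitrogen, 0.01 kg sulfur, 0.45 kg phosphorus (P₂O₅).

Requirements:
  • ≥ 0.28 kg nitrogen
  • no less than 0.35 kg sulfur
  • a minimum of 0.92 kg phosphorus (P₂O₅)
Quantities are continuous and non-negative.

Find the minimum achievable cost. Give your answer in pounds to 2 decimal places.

This is a linear program. Let x1 = kg of ammonium sulfate, x2 = kg of urea, x3 = kg of compost blend, x4 = kg of calcium nitrate, x5 = kg of rock phosphate, x6 = kg of triple superphosphate.
Minimize 0.66x1 + 1.04x2 + 0.12x3 + 1.03x4 + 0.46x5 + 1.01x6 subject to:
  0.21x1 + 0.47x2 + 0.02x3 + 0.15x4 ≥ 0.28   (nitrogen)
  0.25x1 + 0.01x6 ≥ 0.35   (sulfur)
  0.01x3 + 0.3x5 + 0.45x6 ≥ 0.92   (phosphorus (P₂O₅))
  x1, x2, x3, x4, x5, x6 ≥ 0.
At the optimum only ammonium sulfate, rock phosphate are positive (urea, compost blend, calcium nitrate, triple superphosphate = 0). Binding constraints: sulfur and phosphorus (P₂O₅).
So ammonium sulfate = 1.4 kg, rock phosphate = 3.067 kg.
Hence cost = 0.66·1.4 + 0.46·3.067 = £2.3348.

£2.33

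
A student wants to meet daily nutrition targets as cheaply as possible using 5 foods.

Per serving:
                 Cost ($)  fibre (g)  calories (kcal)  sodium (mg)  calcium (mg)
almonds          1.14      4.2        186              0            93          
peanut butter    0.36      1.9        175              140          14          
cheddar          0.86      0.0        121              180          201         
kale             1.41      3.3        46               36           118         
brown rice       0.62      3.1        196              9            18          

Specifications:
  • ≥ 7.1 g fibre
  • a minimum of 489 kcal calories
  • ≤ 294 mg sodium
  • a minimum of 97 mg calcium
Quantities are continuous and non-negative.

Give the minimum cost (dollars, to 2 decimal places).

Let x1 = servings of almonds, x2 = servings of peanut butter, x3 = servings of cheddar, x4 = servings of kale, x5 = servings of brown rice.
min 1.14x1 + 0.36x2 + 0.86x3 + 1.41x4 + 0.62x5 subject to:
  4.2x1 + 1.9x2 + 3.3x4 + 3.1x5 ≥ 7.1   (fibre)
  186x1 + 175x2 + 121x3 + 46x4 + 196x5 ≥ 489   (calories)
  140x2 + 180x3 + 36x4 + 9x5 ≤ 294   (sodium)
  93x1 + 14x2 + 201x3 + 118x4 + 18x5 ≥ 97   (calcium)
  x1, x2, x3, x4, x5 ≥ 0.
The minimum-cost mix takes nothing from cheddar, kale — only almonds, peanut butter, brown rice. The fibre, sodium, calcium requirements are met with equality.
Solving gives x1 = 0.7221, x2 = 2.098, x5 = 0.02589.
Objective = 1.14·0.7221 + 0.36·2.098 + 0.62·0.02589 = 1.5945.

$1.59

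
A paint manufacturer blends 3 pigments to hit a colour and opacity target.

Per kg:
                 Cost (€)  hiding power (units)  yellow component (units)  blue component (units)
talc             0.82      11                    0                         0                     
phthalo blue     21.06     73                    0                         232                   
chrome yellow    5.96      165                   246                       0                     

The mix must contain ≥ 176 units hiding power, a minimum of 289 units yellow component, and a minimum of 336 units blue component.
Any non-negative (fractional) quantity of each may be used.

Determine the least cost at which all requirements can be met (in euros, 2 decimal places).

Let x1 = kg of talc, x2 = kg of phthalo blue, x3 = kg of chrome yellow.
Minimise 0.82x1 + 21.06x2 + 5.96x3 subject to:
  11x1 + 73x2 + 165x3 ≥ 176   (hiding power)
  246x3 ≥ 289   (yellow component)
  232x2 ≥ 336   (blue component)
  x1, x2, x3 ≥ 0.
The optimal basis is {phthalo blue, chrome yellow}; talc drops out. The yellow component and blue component requirements are met with equality.
So phthalo blue = 1.448 kg, chrome yellow = 1.175 kg.
Total cost: 21.06·1.448 + 5.96·1.175 = 37.4979.

€37.50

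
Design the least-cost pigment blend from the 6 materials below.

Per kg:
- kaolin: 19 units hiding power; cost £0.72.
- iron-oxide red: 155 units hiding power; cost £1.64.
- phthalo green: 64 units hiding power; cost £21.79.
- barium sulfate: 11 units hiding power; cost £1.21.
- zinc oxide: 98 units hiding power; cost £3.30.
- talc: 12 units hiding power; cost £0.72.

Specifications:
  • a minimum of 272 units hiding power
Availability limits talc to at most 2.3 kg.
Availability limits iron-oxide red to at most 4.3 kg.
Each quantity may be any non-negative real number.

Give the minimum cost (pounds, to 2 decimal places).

£2.88

Set it up as a linear program. Let x1 = kg of kaolin, x2 = kg of iron-oxide red, x3 = kg of phthalo green, x4 = kg of barium sulfate, x5 = kg of zinc oxide, x6 = kg of talc.
Minimise 0.72x1 + 1.64x2 + 21.79x3 + 1.21x4 + 3.3x5 + 0.72x6 subject to:
  19x1 + 155x2 + 64x3 + 11x4 + 98x5 + 12x6 ≥ 272   (hiding power)
  x6 ≤ 2.3
  x2 ≤ 4.3
  x1, x2, x3, x4, x5, x6 ≥ 0.
The minimum-cost mix takes nothing from kaolin, phthalo green, barium sulfate, zinc oxide, talc — only iron-oxide red. The hiding power requirement is met with equality.
Solving gives x2 = 1.755.
Hence cost = 1.64·1.755 = £2.8782.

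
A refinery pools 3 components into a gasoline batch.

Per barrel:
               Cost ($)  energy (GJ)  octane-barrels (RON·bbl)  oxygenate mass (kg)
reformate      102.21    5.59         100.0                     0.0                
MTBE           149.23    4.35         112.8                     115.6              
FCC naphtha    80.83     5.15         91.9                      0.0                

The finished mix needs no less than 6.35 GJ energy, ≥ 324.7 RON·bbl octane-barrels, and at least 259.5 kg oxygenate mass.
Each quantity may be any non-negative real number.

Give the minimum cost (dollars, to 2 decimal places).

This is a linear program. Let x1 = barrels of reformate, x2 = barrels of MTBE, x3 = barrels of FCC naphtha.
min 102.21x1 + 149.23x2 + 80.83x3 s.t.:
  5.59x1 + 4.35x2 + 5.15x3 ≥ 6.35   (energy)
  100x1 + 112.8x2 + 91.9x3 ≥ 324.7   (octane-barrels)
  115.6x2 ≥ 259.5   (oxygenate mass)
  x1, x2, x3 ≥ 0.
At the optimum only MTBE, FCC naphtha are positive (reformate = 0). Binding constraints: octane-barrels and oxygenate mass.
Solving gives x2 = 2.2448, x3 = 0.77786.
Objective = 149.23·2.2448 + 80.83·0.77786 = 397.8659.

$397.87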